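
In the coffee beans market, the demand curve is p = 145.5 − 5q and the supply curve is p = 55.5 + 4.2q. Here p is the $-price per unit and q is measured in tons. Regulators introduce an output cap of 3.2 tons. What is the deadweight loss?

$199.32

Competitive equilibrium: 145.5 − 5q = 55.5 + 4.2q → q* = 9.7826, p* = 96.587.
At q = 3.2: demand price = 145.5 − 5·3.2 = 129.5; supply price = 55.5 + 4.2·3.2 = 68.94.
Δq = 9.7826 − 3.2 = 6.5826; wedge = 129.5 − 68.94 = 60.56.
Deadweight loss = ½ × 6.5826 × 60.56 = $199.32.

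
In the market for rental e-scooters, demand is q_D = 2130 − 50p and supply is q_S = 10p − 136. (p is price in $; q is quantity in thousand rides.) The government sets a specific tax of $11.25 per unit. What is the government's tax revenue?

$1664.06 thousand

In inverse form: demand p = 42.6 − 0.02q, supply p = 13.6 + 0.1q.
Competitive equilibrium: 42.6 − 0.02q = 13.6 + 0.1q → q* = 241.6667, p* = 37.7667.
With the tax, the buyer price exceeds the seller price by 11.25: (42.6 − 0.02q) − (13.6 + 0.1q) = 11.25 → q' = 147.9167.
Tax revenue = 11.25 × 147.9167 = $1664.06 thousand.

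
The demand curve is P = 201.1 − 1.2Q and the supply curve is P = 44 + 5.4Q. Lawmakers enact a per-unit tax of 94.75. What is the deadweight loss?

Competitive equilibrium: 201.1 − 1.2Q = 44 + 5.4Q → Q* = 23.803, P* = 172.5364.
With the tax, the buyer price exceeds the seller price by 94.75: (201.1 − 1.2Q) − (44 + 5.4Q) = 94.75 → Q' = 9.447.
ΔQ = 23.803 − 9.447 = 14.356; the wedge equals the tax, 94.75.
Deadweight loss = ½ × 14.356 × 94.75 = 680.12.

680.12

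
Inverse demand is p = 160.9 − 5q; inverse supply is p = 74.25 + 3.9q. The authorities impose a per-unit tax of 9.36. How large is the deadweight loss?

Competitive equilibrium: 160.9 − 5q = 74.25 + 3.9q → q* = 9.736, p* = 112.2202.
With the tax, the buyer price exceeds the seller price by 9.36: (160.9 − 5q) − (74.25 + 3.9q) = 9.36 → q' = 8.6843.
Δq = 9.736 − 8.6843 = 1.0517; the wedge equals the tax, 9.36.
The triangle = ½ × 1.0517 × 9.36 = 4.92.

4.92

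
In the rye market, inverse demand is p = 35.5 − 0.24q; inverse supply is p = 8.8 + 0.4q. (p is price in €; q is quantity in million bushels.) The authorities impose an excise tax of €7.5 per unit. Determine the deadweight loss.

€43.95 million

Competitive equilibrium: 35.5 − 0.24q = 8.8 + 0.4q → q* = 41.7188, p* = 25.4875.
With the tax, the buyer price exceeds the seller price by 7.5: (35.5 − 0.24q) − (8.8 + 0.4q) = 7.5 → q' = 30.
Δq = 41.7188 − 30 = 11.7188; the wedge equals the tax, 7.5.
The triangle = ½ × 11.7188 × 7.5 = €43.95 million.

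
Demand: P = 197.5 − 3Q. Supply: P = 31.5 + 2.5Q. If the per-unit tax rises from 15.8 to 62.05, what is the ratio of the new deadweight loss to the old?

15.423

Competitive equilibrium: 197.5 − 3Q = 31.5 + 2.5Q → Q* = 30.1818, P* = 106.9545.
For a per-unit tax t: ΔQ = t/5.5, so DWL = ½·t·(t/5.5) = t²/11.
At t = 15.8: DWL = 22.695. At t = 62.05: DWL = 350.018.
Ratio = (62.05/15.8)² = 15.423.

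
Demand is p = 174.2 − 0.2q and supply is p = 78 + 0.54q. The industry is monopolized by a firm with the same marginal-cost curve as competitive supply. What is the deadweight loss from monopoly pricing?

Competitive equilibrium: 174.2 − 0.2q = 78 + 0.54q → q* = 130, p* = 148.2.
Marginal revenue: MR = 174.2 − 0.4q. Set MR = MC: 174.2 − 0.4q = 78 + 0.54q → q_m = 102.3404.
Price p_m = 174.2 − 0.2·102.3404 = 153.7319; MC(q_m) = 78 + 0.54·102.3404 = 133.2638.
Competitive q* = 130, so Δq = 27.6596; wedge = 153.7319 − 133.2638 = 20.4681.
The triangle = ½ × 27.6596 × 20.4681 = 283.07.

283.07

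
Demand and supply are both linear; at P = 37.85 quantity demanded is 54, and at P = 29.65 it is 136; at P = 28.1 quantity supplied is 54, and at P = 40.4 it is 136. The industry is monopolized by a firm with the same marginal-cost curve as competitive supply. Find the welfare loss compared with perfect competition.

Demand slope = (29.65 − 37.85)/(136 − 54) = −0.1, so P = 43.25 − 0.1Q.
Supply slope = (40.4 − 28.1)/(136 − 54) = 0.15, so P = 20 + 0.15Q.
Competitive equilibrium: 43.25 − 0.1Q = 20 + 0.15Q → Q* = 93, P* = 33.95.
Marginal revenue: MR = 43.25 − 0.2Q. Set MR = MC: 43.25 − 0.2Q = 20 + 0.15Q → Q_m = 66.42857.
Price P_m = 43.25 − 0.1·66.42857 = 36.60714; MC(Q_m) = 20 + 0.15·66.42857 = 29.96429.
Competitive Q* = 93, so ΔQ = 26.57143; wedge = 36.60714 − 29.96429 = 6.64285.
The triangle = ½ × 26.57143 × 6.64285 = 88.26.

88.26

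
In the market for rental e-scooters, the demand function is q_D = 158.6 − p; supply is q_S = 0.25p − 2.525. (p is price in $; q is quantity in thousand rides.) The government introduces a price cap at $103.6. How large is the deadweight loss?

In inverse form: demand p = 158.6 − q, supply p = 10.1 + 4q.
Competitive equilibrium: 158.6 − q = 10.1 + 4q → q* = 29.7, p* = 128.9.
At the ceiling p = 103.6, quantity supplied = (103.6 − 10.1)/4 = 23.375.
Willingness to pay at q' = 23.375: 158.6 − 1·23.375 = 135.225.
Δq = 29.7 − 23.375 = 6.325; wedge = 135.225 − 103.6 = 31.625.
DWL = ½ × 6.325 × 31.625 = $100.01 thousand.

$100.01 thousand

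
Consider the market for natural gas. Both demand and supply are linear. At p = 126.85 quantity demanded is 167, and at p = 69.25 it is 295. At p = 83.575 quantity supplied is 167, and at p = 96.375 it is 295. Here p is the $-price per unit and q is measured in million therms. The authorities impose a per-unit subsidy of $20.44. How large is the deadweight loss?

$379.81 million

Demand slope = (69.25 − 126.85)/(295 − 167) = −0.45, so p = 202 − 0.45q.
Supply slope = (96.375 − 83.575)/(295 − 167) = 0.1, so p = 66.875 + 0.1q.
Competitive equilibrium: 202 − 0.45q = 66.875 + 0.1q → q* = 245.6818, p* = 91.4432.
The subsidy lowers effective supply by 20.44: p = 46.435 + 0.1q.
New quantity: 202 − 0.45q = 46.435 + 0.1q → q' = 282.8455.
Overproduction Δq = 282.8455 − 245.6818 = 37.1637; wedge = subsidy = 20.44.
Deadweight loss = ½ × 37.1637 × 20.44 = $379.81 million.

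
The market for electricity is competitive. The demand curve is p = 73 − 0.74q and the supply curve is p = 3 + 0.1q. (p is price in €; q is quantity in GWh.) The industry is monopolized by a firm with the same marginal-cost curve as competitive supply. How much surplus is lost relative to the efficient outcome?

€639.79

Competitive equilibrium: 73 − 0.74q = 3 + 0.1q → q* = 83.3333, p* = 11.3333.
Marginal revenue: MR = 73 − 1.48q. Set MR = MC: 73 − 1.48q = 3 + 0.1q → q_m = 44.3038.
Price p_m = 73 − 0.74·44.3038 = 40.2152; MC(q_m) = 3 + 0.1·44.3038 = 7.4304.
Competitive q* = 83.3333, so Δq = 39.0295; wedge = 40.2152 − 7.4304 = 32.7848.
DWL = ½ × 39.0295 × 32.7848 = €639.79.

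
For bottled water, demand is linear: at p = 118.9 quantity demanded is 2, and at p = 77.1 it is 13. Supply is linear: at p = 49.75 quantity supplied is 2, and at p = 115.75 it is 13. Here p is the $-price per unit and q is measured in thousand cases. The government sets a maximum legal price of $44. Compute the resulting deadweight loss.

$314.73 thousand

Demand slope = (77.1 − 118.9)/(13 − 2) = −3.8, so p = 126.5 − 3.8q.
Supply slope = (115.75 − 49.75)/(13 − 2) = 6, so p = 37.75 + 6q.
Competitive equilibrium: 126.5 − 3.8q = 37.75 + 6q → q* = 9.0561, p* = 92.0867.
At the ceiling p = 44, quantity supplied = (44 − 37.75)/6 = 1.0417.
Willingness to pay at q' = 1.0417: 126.5 − 3.8·1.0417 = 122.5415.
Δq = 9.0561 − 1.0417 = 8.0144; wedge = 122.5415 − 44 = 78.5415.
Deadweight loss = ½ × 8.0144 × 78.5415 = $314.73 thousand.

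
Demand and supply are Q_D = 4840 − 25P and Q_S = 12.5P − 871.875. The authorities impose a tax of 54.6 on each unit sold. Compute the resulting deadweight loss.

12421.50

In inverse form: demand P = 193.6 − 0.04Q, supply P = 69.75 + 0.08Q.
Competitive equilibrium: 193.6 − 0.04Q = 69.75 + 0.08Q → Q* = 1032.0833, P* = 152.3167.
With the tax, the buyer price exceeds the seller price by 54.6: (193.6 − 0.04Q) − (69.75 + 0.08Q) = 54.6 → Q' = 577.0833.
ΔQ = 1032.0833 − 577.0833 = 455; the wedge equals the tax, 54.6.
Deadweight loss = ½ × 455 × 54.6 = 12421.50.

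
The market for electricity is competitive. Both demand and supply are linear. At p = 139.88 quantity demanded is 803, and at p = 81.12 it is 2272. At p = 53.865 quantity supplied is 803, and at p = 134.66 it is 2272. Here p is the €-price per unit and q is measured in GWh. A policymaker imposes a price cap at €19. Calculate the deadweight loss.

€112553.02

Demand slope = (81.12 − 139.88)/(2272 − 803) = −0.04, so p = 172 − 0.04q.
Supply slope = (134.66 − 53.865)/(2272 − 803) = 0.055, so p = 9.7 + 0.055q.
Competitive equilibrium: 172 − 0.04q = 9.7 + 0.055q → q* = 1708.42105, p* = 103.66316.
At the ceiling p = 19, quantity supplied = (19 − 9.7)/0.055 = 169.09091.
Willingness to pay at q' = 169.09091: 172 − 0.04·169.09091 = 165.23636.
Δq = 1708.42105 − 169.09091 = 1539.33014; wedge = 165.23636 − 19 = 146.23636.
The triangle = ½ × 1539.33014 × 146.23636 = €112553.02.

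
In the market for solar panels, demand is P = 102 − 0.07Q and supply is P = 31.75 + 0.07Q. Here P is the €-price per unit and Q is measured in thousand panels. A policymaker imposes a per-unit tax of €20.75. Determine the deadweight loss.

€1537.72 thousand

Competitive equilibrium: 102 − 0.07Q = 31.75 + 0.07Q → Q* = 501.7857, P* = 66.875.
With the tax, the buyer price exceeds the seller price by 20.75: (102 − 0.07Q) − (31.75 + 0.07Q) = 20.75 → Q' = 353.5714.
ΔQ = 501.7857 − 353.5714 = 148.2143; the wedge equals the tax, 20.75.
The triangle = ½ × 148.2143 × 20.75 = €1537.72 thousand.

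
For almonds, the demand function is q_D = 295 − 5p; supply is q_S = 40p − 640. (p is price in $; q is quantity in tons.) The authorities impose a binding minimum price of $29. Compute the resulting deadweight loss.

$190.14

In inverse form: demand p = 59 − 0.2q, supply p = 16 + 0.025q.
Competitive equilibrium: 59 − 0.2q = 16 + 0.025q → q* = 191.1111, p* = 20.7778.
At the floor p = 29, quantity demanded = (59 − 29)/0.2 = 150.
Sellers' marginal cost at q' = 150: 16 + 0.025·150 = 19.75.
Δq = 191.1111 − 150 = 41.1111; wedge = 29 − 19.75 = 9.25.
The triangle = ½ × 41.1111 × 9.25 = $190.14.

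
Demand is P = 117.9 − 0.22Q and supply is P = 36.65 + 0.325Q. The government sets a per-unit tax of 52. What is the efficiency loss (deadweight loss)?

Competitive equilibrium: 117.9 − 0.22Q = 36.65 + 0.325Q → Q* = 149.08257, P* = 85.10183.
With the tax, the buyer price exceeds the seller price by 52: (117.9 − 0.22Q) − (36.65 + 0.325Q) = 52 → Q' = 53.66972.
ΔQ = 149.08257 − 53.66972 = 95.41285; the wedge equals the tax, 52.
The triangle = ½ × 95.41285 × 52 = 2480.73.

2480.73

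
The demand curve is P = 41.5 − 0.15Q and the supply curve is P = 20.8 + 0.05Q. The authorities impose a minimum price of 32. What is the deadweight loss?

161.34

Competitive equilibrium: 41.5 − 0.15Q = 20.8 + 0.05Q → Q* = 103.5, P* = 25.975.
At the floor P = 32, quantity demanded = (41.5 − 32)/0.15 = 63.3333.
Sellers' marginal cost at Q' = 63.3333: 20.8 + 0.05·63.3333 = 23.9667.
ΔQ = 103.5 − 63.3333 = 40.1667; wedge = 32 − 23.9667 = 8.0333.
DWL = ½ × 40.1667 × 8.0333 = 161.34.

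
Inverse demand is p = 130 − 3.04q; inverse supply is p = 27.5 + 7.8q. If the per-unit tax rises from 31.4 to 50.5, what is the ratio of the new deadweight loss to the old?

Competitive equilibrium: 130 − 3.04q = 27.5 + 7.8q → q* = 9.4557, p* = 101.2546.
For a per-unit tax t: Δq = t/10.84, so DWL = ½·t·(t/10.84) = t²/21.68.
At t = 31.4: DWL = 45.478. At t = 50.5: DWL = 117.631.
Ratio = (50.5/31.4)² = 2.587.

2.587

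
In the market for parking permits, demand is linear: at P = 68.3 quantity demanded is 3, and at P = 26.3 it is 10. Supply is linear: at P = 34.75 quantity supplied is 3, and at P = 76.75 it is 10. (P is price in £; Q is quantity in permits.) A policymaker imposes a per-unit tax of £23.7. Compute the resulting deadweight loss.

£23.40

Demand slope = (26.3 − 68.3)/(10 − 3) = −6, so P = 86.3 − 6Q.
Supply slope = (76.75 − 34.75)/(10 − 3) = 6, so P = 16.75 + 6Q.
Competitive equilibrium: 86.3 − 6Q = 16.75 + 6Q → Q* = 5.7958, P* = 51.525.
With the tax, the buyer price exceeds the seller price by 23.7: (86.3 − 6Q) − (16.75 + 6Q) = 23.7 → Q' = 3.8208.
ΔQ = 5.7958 − 3.8208 = 1.975; the wedge equals the tax, 23.7.
Deadweight loss = ½ × 1.975 × 23.7 = £23.40.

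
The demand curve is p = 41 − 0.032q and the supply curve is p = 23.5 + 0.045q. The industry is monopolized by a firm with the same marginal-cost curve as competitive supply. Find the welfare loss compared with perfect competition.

171.40

Competitive equilibrium: 41 − 0.032q = 23.5 + 0.045q → q* = 227.2727, p* = 33.7273.
Marginal revenue: MR = 41 − 0.064q. Set MR = MC: 41 − 0.064q = 23.5 + 0.045q → q_m = 160.5505.
Price p_m = 41 − 0.032·160.5505 = 35.8624; MC(q_m) = 23.5 + 0.045·160.5505 = 30.7248.
Competitive q* = 227.2727, so Δq = 66.7222; wedge = 35.8624 − 30.7248 = 5.1376.
The triangle = ½ × 66.7222 × 5.1376 = 171.40.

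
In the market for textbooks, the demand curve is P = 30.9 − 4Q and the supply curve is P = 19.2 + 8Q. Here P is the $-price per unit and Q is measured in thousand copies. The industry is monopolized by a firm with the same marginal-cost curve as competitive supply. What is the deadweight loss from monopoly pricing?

Competitive equilibrium: 30.9 − 4Q = 19.2 + 8Q → Q* = 0.975, P* = 27.
Marginal revenue: MR = 30.9 − 8Q. Set MR = MC: 30.9 − 8Q = 19.2 + 8Q → Q_m = 0.7313.
Price P_m = 30.9 − 4·0.7313 = 27.9748; MC(Q_m) = 19.2 + 8·0.7313 = 25.0504.
Competitive Q* = 0.975, so ΔQ = 0.2437; wedge = 27.9748 − 25.0504 = 2.9244.
Welfare loss = ½ × 0.2437 × 2.9244 = $0.36 thousand.

$0.36 thousand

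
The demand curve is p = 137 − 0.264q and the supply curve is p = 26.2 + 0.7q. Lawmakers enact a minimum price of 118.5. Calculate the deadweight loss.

Competitive equilibrium: 137 − 0.264q = 26.2 + 0.7q → q* = 114.9378, p* = 106.6564.
At the floor p = 118.5, quantity demanded = (137 − 118.5)/0.264 = 70.0758.
Sellers' marginal cost at q' = 70.0758: 26.2 + 0.7·70.0758 = 75.2531.
Δq = 114.9378 − 70.0758 = 44.862; wedge = 118.5 − 75.2531 = 43.2469.
DWL = ½ × 44.862 × 43.2469 = 970.07.

970.07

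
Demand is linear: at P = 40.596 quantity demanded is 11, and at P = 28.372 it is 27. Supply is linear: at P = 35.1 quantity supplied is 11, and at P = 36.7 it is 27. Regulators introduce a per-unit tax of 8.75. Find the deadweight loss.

44.31

Demand slope = (28.372 − 40.596)/(27 − 11) = −0.764, so P = 49 − 0.764Q.
Supply slope = (36.7 − 35.1)/(27 − 11) = 0.1, so P = 34 + 0.1Q.
Competitive equilibrium: 49 − 0.764Q = 34 + 0.1Q → Q* = 17.3611, P* = 35.7361.
With the tax, the buyer price exceeds the seller price by 8.75: (49 − 0.764Q) − (34 + 0.1Q) = 8.75 → Q' = 7.2338.
ΔQ = 17.3611 − 7.2338 = 10.1273; the wedge equals the tax, 8.75.
DWL = ½ × 10.1273 × 8.75 = 44.31.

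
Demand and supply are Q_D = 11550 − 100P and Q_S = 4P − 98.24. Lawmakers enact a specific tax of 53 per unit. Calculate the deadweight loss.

5401.92

In inverse form: demand P = 115.5 − 0.01Q, supply P = 24.56 + 0.25Q.
Competitive equilibrium: 115.5 − 0.01Q = 24.56 + 0.25Q → Q* = 349.7692, P* = 112.0023.
With the tax, the buyer price exceeds the seller price by 53: (115.5 − 0.01Q) − (24.56 + 0.25Q) = 53 → Q' = 145.9231.
ΔQ = 349.7692 − 145.9231 = 203.8461; the wedge equals the tax, 53.
The triangle = ½ × 203.8461 × 53 = 5401.92.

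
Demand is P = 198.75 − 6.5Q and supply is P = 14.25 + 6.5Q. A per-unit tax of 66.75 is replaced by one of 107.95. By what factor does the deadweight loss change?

2.615

Competitive equilibrium: 198.75 − 6.5Q = 14.25 + 6.5Q → Q* = 14.1923, P* = 106.5.
For a per-unit tax t: ΔQ = t/13, so DWL = ½·t·(t/13) = t²/26.
At t = 66.75: DWL = 171.368. At t = 107.95: DWL = 448.200.
Ratio = (107.95/66.75)² = 2.615.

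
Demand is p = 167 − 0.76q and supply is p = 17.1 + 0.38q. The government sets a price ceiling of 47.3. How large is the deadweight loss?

1542.32

Competitive equilibrium: 167 − 0.76q = 17.1 + 0.38q → q* = 131.4912, p* = 67.0667.
At the ceiling p = 47.3, quantity supplied = (47.3 − 17.1)/0.38 = 79.4737.
Willingness to pay at q' = 79.4737: 167 − 0.76·79.4737 = 106.6.
Δq = 131.4912 − 79.4737 = 52.0175; wedge = 106.6 − 47.3 = 59.3.
Deadweight loss = ½ × 52.0175 × 59.3 = 1542.32.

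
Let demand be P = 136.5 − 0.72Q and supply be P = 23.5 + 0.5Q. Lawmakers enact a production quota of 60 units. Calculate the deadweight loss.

649.20

Competitive equilibrium: 136.5 − 0.72Q = 23.5 + 0.5Q → Q* = 92.623, P* = 69.8115.
At Q = 60: demand price = 136.5 − 0.72·60 = 93.3; supply price = 23.5 + 0.5·60 = 53.5.
ΔQ = 92.623 − 60 = 32.623; wedge = 93.3 − 53.5 = 39.8.
Welfare loss = ½ × 32.623 × 39.8 = 649.20.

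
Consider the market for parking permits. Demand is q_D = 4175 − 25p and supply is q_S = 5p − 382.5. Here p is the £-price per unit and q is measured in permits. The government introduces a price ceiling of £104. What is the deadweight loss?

In inverse form: demand p = 167 − 0.04q, supply p = 76.5 + 0.2q.
Competitive equilibrium: 167 − 0.04q = 76.5 + 0.2q → q* = 377.0833, p* = 151.9167.
At the ceiling p = 104, quantity supplied = (104 − 76.5)/0.2 = 137.5.
Willingness to pay at q' = 137.5: 167 − 0.04·137.5 = 161.5.
Δq = 377.0833 − 137.5 = 239.5833; wedge = 161.5 − 104 = 57.5.
Welfare loss = ½ × 239.5833 × 57.5 = £6888.02.

£6888.02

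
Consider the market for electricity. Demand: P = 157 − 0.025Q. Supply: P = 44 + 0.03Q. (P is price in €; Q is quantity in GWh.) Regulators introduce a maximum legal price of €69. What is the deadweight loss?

€41012.37

Competitive equilibrium: 157 − 0.025Q = 44 + 0.03Q → Q* = 2054.545455, P* = 105.636364.
At the ceiling P = 69, quantity supplied = (69 − 44)/0.03 = 833.333333.
Willingness to pay at Q' = 833.333333: 157 − 0.025·833.333333 = 136.166667.
ΔQ = 2054.545455 − 833.333333 = 1221.212122; wedge = 136.166667 − 69 = 67.166667.
Deadweight loss = ½ × 1221.212122 × 67.166667 = €41012.37.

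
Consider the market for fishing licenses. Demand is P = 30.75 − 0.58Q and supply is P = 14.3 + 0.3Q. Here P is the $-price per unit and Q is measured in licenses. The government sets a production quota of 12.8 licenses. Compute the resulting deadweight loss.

Competitive equilibrium: 30.75 − 0.58Q = 14.3 + 0.3Q → Q* = 18.6932, P* = 19.908.
At Q = 12.8: demand price = 30.75 − 0.58·12.8 = 23.326; supply price = 14.3 + 0.3·12.8 = 18.14.
ΔQ = 18.6932 − 12.8 = 5.8932; wedge = 23.326 − 18.14 = 5.186.
DWL = ½ × 5.8932 × 5.186 = $15.28.

$15.28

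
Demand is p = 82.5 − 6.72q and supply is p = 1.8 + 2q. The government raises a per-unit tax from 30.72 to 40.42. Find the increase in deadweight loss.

39.57

Competitive equilibrium: 82.5 − 6.72q = 1.8 + 2q → q* = 9.2546, p* = 20.3092.
For a per-unit tax t: Δq = t/8.72, so DWL = ½·t·(t/8.72) = t²/17.44.
At t = 30.72: DWL = 54.112. At t = 40.42: DWL = 93.68.
Increase = 93.68 − 54.112 = 39.57.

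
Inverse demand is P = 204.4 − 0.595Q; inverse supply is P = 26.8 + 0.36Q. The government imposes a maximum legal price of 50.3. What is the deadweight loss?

6955.39

Competitive equilibrium: 204.4 − 0.595Q = 26.8 + 0.36Q → Q* = 185.9686, P* = 93.7487.
At the ceiling P = 50.3, quantity supplied = (50.3 − 26.8)/0.36 = 65.2778.
Willingness to pay at Q' = 65.2778: 204.4 − 0.595·65.2778 = 165.5597.
ΔQ = 185.9686 − 65.2778 = 120.6908; wedge = 165.5597 − 50.3 = 115.2597.
Deadweight loss = ½ × 120.6908 × 115.2597 = 6955.39.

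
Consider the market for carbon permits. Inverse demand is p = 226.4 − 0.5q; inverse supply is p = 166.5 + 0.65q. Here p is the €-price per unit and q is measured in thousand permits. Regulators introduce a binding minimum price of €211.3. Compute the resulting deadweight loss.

€275.45 thousand

Competitive equilibrium: 226.4 − 0.5q = 166.5 + 0.65q → q* = 52.087, p* = 200.3565.
At the floor p = 211.3, quantity demanded = (226.4 − 211.3)/0.5 = 30.2.
Sellers' marginal cost at q' = 30.2: 166.5 + 0.65·30.2 = 186.13.
Δq = 52.087 − 30.2 = 21.887; wedge = 211.3 − 186.13 = 25.17.
DWL = ½ × 21.887 × 25.17 = €275.45 thousand.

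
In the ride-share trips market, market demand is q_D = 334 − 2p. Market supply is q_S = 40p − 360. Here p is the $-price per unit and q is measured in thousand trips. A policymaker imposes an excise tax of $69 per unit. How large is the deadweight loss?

In inverse form: demand p = 167 − 0.5q, supply p = 9 + 0.025q.
Competitive equilibrium: 167 − 0.5q = 9 + 0.025q → q* = 300.9524, p* = 16.5238.
With the tax, the buyer price exceeds the seller price by 69: (167 − 0.5q) − (9 + 0.025q) = 69 → q' = 169.5238.
Δq = 300.9524 − 169.5238 = 131.4286; the wedge equals the tax, 69.
Welfare loss = ½ × 131.4286 × 69 = $4534.29 thousand.

$4534.29 thousand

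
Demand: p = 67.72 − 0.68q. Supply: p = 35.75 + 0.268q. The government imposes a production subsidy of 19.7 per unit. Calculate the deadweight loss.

Competitive equilibrium: 67.72 − 0.68q = 35.75 + 0.268q → q* = 33.7236, p* = 44.7879.
The subsidy lowers effective supply by 19.7: p = 16.05 + 0.268q.
New quantity: 67.72 − 0.68q = 16.05 + 0.268q → q' = 54.5042.
Overproduction Δq = 54.5042 − 33.7236 = 20.7806; wedge = subsidy = 19.7.
Deadweight loss = ½ × 20.7806 × 19.7 = 204.69.

204.69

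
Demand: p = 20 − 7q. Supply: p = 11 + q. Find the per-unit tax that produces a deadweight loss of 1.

Competitive equilibrium: 20 − 7q = 11 + q → q* = 1.125, p* = 12.125.
A tax t gives Δq = t/8 and wedge t, so DWL = t²/16.
t²/16 = 1 → t² = 16 → t = 4.

4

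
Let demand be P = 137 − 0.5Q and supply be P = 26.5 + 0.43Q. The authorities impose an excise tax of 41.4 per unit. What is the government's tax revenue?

3076.06

Competitive equilibrium: 137 − 0.5Q = 26.5 + 0.43Q → Q* = 118.8172, P* = 77.5914.
With the tax, the buyer price exceeds the seller price by 41.4: (137 − 0.5Q) − (26.5 + 0.43Q) = 41.4 → Q' = 74.30108.
Tax revenue = 41.4 × 74.30108 = 3076.06.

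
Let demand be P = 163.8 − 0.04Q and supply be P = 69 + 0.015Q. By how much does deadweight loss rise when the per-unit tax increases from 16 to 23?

2481.82

Competitive equilibrium: 163.8 − 0.04Q = 69 + 0.015Q → Q* = 1723.6364, P* = 94.8545.
For a per-unit tax t: ΔQ = t/0.055, so DWL = ½·t·(t/0.055) = t²/0.11.
At t = 16: DWL = 2327.273. At t = 23: DWL = 4809.091.
Increase = 4809.091 − 2327.273 = 2481.82.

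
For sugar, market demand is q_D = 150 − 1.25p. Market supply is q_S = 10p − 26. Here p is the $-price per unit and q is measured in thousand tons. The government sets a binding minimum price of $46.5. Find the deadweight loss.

$669.42 thousand

In inverse form: demand p = 120 − 0.8q, supply p = 2.6 + 0.1q.
Competitive equilibrium: 120 − 0.8q = 2.6 + 0.1q → q* = 130.4444, p* = 15.6444.
At the floor p = 46.5, quantity demanded = (120 − 46.5)/0.8 = 91.875.
Sellers' marginal cost at q' = 91.875: 2.6 + 0.1·91.875 = 11.7875.
Δq = 130.4444 − 91.875 = 38.5694; wedge = 46.5 − 11.7875 = 34.7125.
Deadweight loss = ½ × 38.5694 × 34.7125 = $669.42 thousand.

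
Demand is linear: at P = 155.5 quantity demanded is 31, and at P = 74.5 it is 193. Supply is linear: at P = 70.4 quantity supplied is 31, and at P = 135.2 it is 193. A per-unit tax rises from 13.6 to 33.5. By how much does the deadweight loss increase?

Demand slope = (74.5 − 155.5)/(193 − 31) = −0.5, so P = 171 − 0.5Q.
Supply slope = (135.2 − 70.4)/(193 − 31) = 0.4, so P = 58 + 0.4Q.
Competitive equilibrium: 171 − 0.5Q = 58 + 0.4Q → Q* = 125.5556, P* = 108.2222.
For a per-unit tax t: ΔQ = t/0.9, so DWL = ½·t·(t/0.9) = t²/1.8.
At t = 13.6: DWL = 102.756. At t = 33.5: DWL = 623.472.
Increase = 623.472 − 102.756 = 520.72.

520.72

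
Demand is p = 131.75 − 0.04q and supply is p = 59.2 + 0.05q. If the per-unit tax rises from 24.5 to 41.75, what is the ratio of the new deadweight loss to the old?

Competitive equilibrium: 131.75 − 0.04q = 59.2 + 0.05q → q* = 806.1111, p* = 99.5056.
For a per-unit tax t: Δq = t/0.09, so DWL = ½·t·(t/0.09) = t²/0.18.
At t = 24.5: DWL = 3334.722. At t = 41.75: DWL = 9683.681.
Ratio = (41.75/24.5)² = 2.904.

2.904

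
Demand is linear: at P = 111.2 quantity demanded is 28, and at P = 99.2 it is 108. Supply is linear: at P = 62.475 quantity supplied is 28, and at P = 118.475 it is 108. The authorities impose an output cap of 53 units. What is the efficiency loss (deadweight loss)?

444.04

Demand slope = (99.2 − 111.2)/(108 − 28) = −0.15, so P = 115.4 − 0.15Q.
Supply slope = (118.475 − 62.475)/(108 − 28) = 0.7, so P = 42.875 + 0.7Q.
Competitive equilibrium: 115.4 − 0.15Q = 42.875 + 0.7Q → Q* = 85.3235, P* = 102.6015.
At Q = 53: demand price = 115.4 − 0.15·53 = 107.45; supply price = 42.875 + 0.7·53 = 79.975.
ΔQ = 85.3235 − 53 = 32.3235; wedge = 107.45 − 79.975 = 27.475.
Welfare loss = ½ × 32.3235 × 27.475 = 444.04.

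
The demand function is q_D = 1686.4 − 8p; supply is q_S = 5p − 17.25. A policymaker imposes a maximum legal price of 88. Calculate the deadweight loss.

7529.04

In inverse form: demand p = 210.8 − 0.125q, supply p = 3.45 + 0.2q.
Competitive equilibrium: 210.8 − 0.125q = 3.45 + 0.2q → q* = 638, p* = 131.05.
At the ceiling p = 88, quantity supplied = (88 − 3.45)/0.2 = 422.75.
Willingness to pay at q' = 422.75: 210.8 − 0.125·422.75 = 157.95625.
Δq = 638 − 422.75 = 215.25; wedge = 157.95625 − 88 = 69.95625.
Deadweight loss = ½ × 215.25 × 69.95625 = 7529.04.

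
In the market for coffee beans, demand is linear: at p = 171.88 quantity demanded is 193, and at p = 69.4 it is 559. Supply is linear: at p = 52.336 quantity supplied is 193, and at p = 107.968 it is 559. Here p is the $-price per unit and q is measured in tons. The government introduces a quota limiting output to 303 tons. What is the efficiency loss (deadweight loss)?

$6004

Demand slope = (69.4 − 171.88)/(559 − 193) = −0.28, so p = 225.92 − 0.28q.
Supply slope = (107.968 − 52.336)/(559 − 193) = 0.152, so p = 23 + 0.152q.
Competitive equilibrium: 225.92 − 0.28q = 23 + 0.152q → q* = 469.7222, p* = 94.3978.
At q = 303: demand price = 225.92 − 0.28·303 = 141.08; supply price = 23 + 0.152·303 = 69.056.
Δq = 469.7222 − 303 = 166.7222; wedge = 141.08 − 69.056 = 72.024.
The triangle = ½ × 166.7222 × 72.024 = $6004.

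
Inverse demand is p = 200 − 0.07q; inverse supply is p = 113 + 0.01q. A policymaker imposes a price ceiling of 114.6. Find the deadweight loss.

34410.25

Competitive equilibrium: 200 − 0.07q = 113 + 0.01q → q* = 1087.5, p* = 123.875.
At the ceiling p = 114.6, quantity supplied = (114.6 − 113)/0.01 = 160.
Willingness to pay at q' = 160: 200 − 0.07·160 = 188.8.
Δq = 1087.5 − 160 = 927.5; wedge = 188.8 − 114.6 = 74.2.
DWL = ½ × 927.5 × 74.2 = 34410.25.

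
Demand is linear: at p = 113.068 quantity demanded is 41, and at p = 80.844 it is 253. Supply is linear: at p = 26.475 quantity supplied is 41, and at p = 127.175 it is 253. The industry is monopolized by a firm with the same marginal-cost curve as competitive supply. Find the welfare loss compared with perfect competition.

382.89

Demand slope = (80.844 − 113.068)/(253 − 41) = −0.152, so p = 119.3 − 0.152q.
Supply slope = (127.175 − 26.475)/(253 − 41) = 0.475, so p = 7 + 0.475q.
Competitive equilibrium: 119.3 − 0.152q = 7 + 0.475q → q* = 179.1069, p* = 92.0758.
Marginal revenue: MR = 119.3 − 0.304q. Set MR = MC: 119.3 − 0.304q = 7 + 0.475q → q_m = 144.1592.
Price p_m = 119.3 − 0.152·144.1592 = 97.3878; MC(q_m) = 7 + 0.475·144.1592 = 75.4756.
Competitive q* = 179.1069, so Δq = 34.9477; wedge = 97.3878 − 75.4756 = 21.9122.
Welfare loss = ½ × 34.9477 × 21.9122 = 382.89.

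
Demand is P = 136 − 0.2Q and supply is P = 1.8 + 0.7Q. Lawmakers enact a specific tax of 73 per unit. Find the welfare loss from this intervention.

2960.56

Competitive equilibrium: 136 − 0.2Q = 1.8 + 0.7Q → Q* = 149.1111, P* = 106.1778.
With the tax, the buyer price exceeds the seller price by 73: (136 − 0.2Q) − (1.8 + 0.7Q) = 73 → Q' = 68.
ΔQ = 149.1111 − 68 = 81.1111; the wedge equals the tax, 73.
The triangle = ½ × 81.1111 × 73 = 2960.56.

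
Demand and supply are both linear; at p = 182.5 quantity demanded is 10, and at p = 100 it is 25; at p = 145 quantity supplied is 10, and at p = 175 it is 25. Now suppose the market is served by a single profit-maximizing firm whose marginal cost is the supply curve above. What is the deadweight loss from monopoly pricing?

Demand slope = (100 − 182.5)/(25 − 10) = −5.5, so p = 237.5 − 5.5q.
Supply slope = (175 − 145)/(25 − 10) = 2, so p = 125 + 2q.
Competitive equilibrium: 237.5 − 5.5q = 125 + 2q → q* = 15, p* = 155.
Marginal revenue: MR = 237.5 − 11q. Set MR = MC: 237.5 − 11q = 125 + 2q → q_m = 8.6538.
Price p_m = 237.5 − 5.5·8.6538 = 189.9041; MC(q_m) = 125 + 2·8.6538 = 142.3076.
Competitive q* = 15, so Δq = 6.3462; wedge = 189.9041 − 142.3076 = 47.5965.
Deadweight loss = ½ × 6.3462 × 47.5965 = 151.03.

151.03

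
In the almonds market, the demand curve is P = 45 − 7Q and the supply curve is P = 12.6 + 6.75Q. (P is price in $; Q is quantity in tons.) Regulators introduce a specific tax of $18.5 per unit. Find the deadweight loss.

Competitive equilibrium: 45 − 7Q = 12.6 + 6.75Q → Q* = 2.3564, P* = 28.5055.
With the tax, the buyer price exceeds the seller price by 18.5: (45 − 7Q) − (12.6 + 6.75Q) = 18.5 → Q' = 1.0109.
ΔQ = 2.3564 − 1.0109 = 1.3455; the wedge equals the tax, 18.5.
Deadweight loss = ½ × 1.3455 × 18.5 = $12.45.

$12.45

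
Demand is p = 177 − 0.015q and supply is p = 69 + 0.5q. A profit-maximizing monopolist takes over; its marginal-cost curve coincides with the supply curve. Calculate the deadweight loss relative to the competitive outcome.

9.07

Competitive equilibrium: 177 − 0.015q = 69 + 0.5q → q* = 209.7087, p* = 173.8544.
Marginal revenue: MR = 177 − 0.03q. Set MR = MC: 177 − 0.03q = 69 + 0.5q → q_m = 203.7736.
Price p_m = 177 − 0.015·203.7736 = 173.9434; MC(q_m) = 69 + 0.5·203.7736 = 170.8868.
Competitive q* = 209.7087, so Δq = 5.9351; wedge = 173.9434 − 170.8868 = 3.0566.
Welfare loss = ½ × 5.9351 × 3.0566 = 9.07.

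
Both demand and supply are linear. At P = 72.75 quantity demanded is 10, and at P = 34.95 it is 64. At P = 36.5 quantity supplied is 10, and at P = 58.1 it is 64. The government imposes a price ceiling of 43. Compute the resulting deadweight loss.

Demand slope = (34.95 − 72.75)/(64 − 10) = −0.7, so P = 79.75 − 0.7Q.
Supply slope = (58.1 − 36.5)/(64 − 10) = 0.4, so P = 32.5 + 0.4Q.
Competitive equilibrium: 79.75 − 0.7Q = 32.5 + 0.4Q → Q* = 42.9545, P* = 49.6818.
At the ceiling P = 43, quantity supplied = (43 − 32.5)/0.4 = 26.25.
Willingness to pay at Q' = 26.25: 79.75 − 0.7·26.25 = 61.375.
ΔQ = 42.9545 − 26.25 = 16.7045; wedge = 61.375 − 43 = 18.375.
Welfare loss = ½ × 16.7045 × 18.375 = 153.47.

153.47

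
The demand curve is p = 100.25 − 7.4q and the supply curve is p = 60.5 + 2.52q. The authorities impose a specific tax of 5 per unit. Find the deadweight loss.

1.26

Competitive equilibrium: 100.25 − 7.4q = 60.5 + 2.52q → q* = 4.0071, p* = 70.5978.
With the tax, the buyer price exceeds the seller price by 5: (100.25 − 7.4q) − (60.5 + 2.52q) = 5 → q' = 3.503.
Δq = 4.0071 − 3.503 = 0.5041; the wedge equals the tax, 5.
The triangle = ½ × 0.5041 × 5 = 1.26.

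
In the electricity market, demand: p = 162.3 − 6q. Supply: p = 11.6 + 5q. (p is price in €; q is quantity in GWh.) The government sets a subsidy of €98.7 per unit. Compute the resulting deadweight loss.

€442.80

Competitive equilibrium: 162.3 − 6q = 11.6 + 5q → q* = 13.7, p* = 80.1.
The subsidy lowers effective supply by 98.7: p = 5q − 87.1.
New quantity: 162.3 − 6q = 5q − 87.1 → q' = 22.6727.
Overproduction Δq = 22.6727 − 13.7 = 8.9727; wedge = subsidy = 98.7.
The triangle = ½ × 8.9727 × 98.7 = €442.80.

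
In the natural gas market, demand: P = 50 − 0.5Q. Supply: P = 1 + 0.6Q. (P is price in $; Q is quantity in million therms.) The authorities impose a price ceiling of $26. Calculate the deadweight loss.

$4.56 million

Competitive equilibrium: 50 − 0.5Q = 1 + 0.6Q → Q* = 44.5455, P* = 27.7273.
At the ceiling P = 26, quantity supplied = (26 − 1)/0.6 = 41.6667.
Willingness to pay at Q' = 41.6667: 50 − 0.5·41.6667 = 29.1667.
ΔQ = 44.5455 − 41.6667 = 2.8788; wedge = 29.1667 − 26 = 3.1667.
DWL = ½ × 2.8788 × 3.1667 = $4.56 million.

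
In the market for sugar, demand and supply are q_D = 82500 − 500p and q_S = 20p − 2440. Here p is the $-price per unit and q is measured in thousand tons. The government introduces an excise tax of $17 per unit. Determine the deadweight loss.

$2778.85 thousand

In inverse form: demand p = 165 − 0.002q, supply p = 122 + 0.05q.
Competitive equilibrium: 165 − 0.002q = 122 + 0.05q → q* = 826.9231, p* = 163.3462.
With the tax, the buyer price exceeds the seller price by 17: (165 − 0.002q) − (122 + 0.05q) = 17 → q' = 500.
Δq = 826.9231 − 500 = 326.9231; the wedge equals the tax, 17.
Deadweight loss = ½ × 326.9231 × 17 = $2778.85 thousand.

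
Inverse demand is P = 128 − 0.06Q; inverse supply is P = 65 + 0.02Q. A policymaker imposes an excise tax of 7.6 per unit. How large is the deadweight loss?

Competitive equilibrium: 128 − 0.06Q = 65 + 0.02Q → Q* = 787.5, P* = 80.75.
With the tax, the buyer price exceeds the seller price by 7.6: (128 − 0.06Q) − (65 + 0.02Q) = 7.6 → Q' = 692.5.
ΔQ = 787.5 − 692.5 = 95; the wedge equals the tax, 7.6.
The triangle = ½ × 95 × 7.6 = 361.

361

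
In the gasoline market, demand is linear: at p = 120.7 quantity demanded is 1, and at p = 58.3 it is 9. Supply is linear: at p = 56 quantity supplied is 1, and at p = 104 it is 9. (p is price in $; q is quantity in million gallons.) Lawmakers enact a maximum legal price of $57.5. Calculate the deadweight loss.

Demand slope = (58.3 − 120.7)/(9 − 1) = −7.8, so p = 128.5 − 7.8q.
Supply slope = (104 − 56)/(9 − 1) = 6, so p = 50 + 6q.
Competitive equilibrium: 128.5 − 7.8q = 50 + 6q → q* = 5.6884, p* = 84.1304.
At the ceiling p = 57.5, quantity supplied = (57.5 − 50)/6 = 1.25.
Willingness to pay at q' = 1.25: 128.5 − 7.8·1.25 = 118.75.
Δq = 5.6884 − 1.25 = 4.4384; wedge = 118.75 − 57.5 = 61.25.
The triangle = ½ × 4.4384 × 61.25 = $135.93 million.

$135.93 million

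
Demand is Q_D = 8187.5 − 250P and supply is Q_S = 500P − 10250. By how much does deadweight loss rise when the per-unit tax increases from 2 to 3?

In inverse form: demand P = 32.75 − 0.004Q, supply P = 20.5 + 0.002Q.
Competitive equilibrium: 32.75 − 0.004Q = 20.5 + 0.002Q → Q* = 2041.6667, P* = 24.5833.
For a per-unit tax t: ΔQ = t/0.006, so DWL = ½·t·(t/0.006) = t²/0.012.
At t = 2: DWL = 333.333. At t = 3: DWL = 750.
Increase = 750 − 333.333 = 416.67.

416.67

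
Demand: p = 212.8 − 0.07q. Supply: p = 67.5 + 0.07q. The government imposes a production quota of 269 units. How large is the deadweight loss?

Competitive equilibrium: 212.8 − 0.07q = 67.5 + 0.07q → q* = 1037.8571, p* = 140.15.
At q = 269: demand price = 212.8 − 0.07·269 = 193.97; supply price = 67.5 + 0.07·269 = 86.33.
Δq = 1037.8571 − 269 = 768.8571; wedge = 193.97 − 86.33 = 107.64.
The triangle = ½ × 768.8571 × 107.64 = 41379.89.

41379.89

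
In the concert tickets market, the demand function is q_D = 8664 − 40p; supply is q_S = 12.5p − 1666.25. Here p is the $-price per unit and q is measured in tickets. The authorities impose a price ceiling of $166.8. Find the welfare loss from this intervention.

In inverse form: demand p = 216.6 − 0.025q, supply p = 133.3 + 0.08q.
Competitive equilibrium: 216.6 − 0.025q = 133.3 + 0.08q → q* = 793.3333, p* = 196.7667.
At the ceiling p = 166.8, quantity supplied = (166.8 − 133.3)/0.08 = 418.75.
Willingness to pay at q' = 418.75: 216.6 − 0.025·418.75 = 206.1313.
Δq = 793.3333 − 418.75 = 374.5833; wedge = 206.1313 − 166.8 = 39.3313.
Welfare loss = ½ × 374.5833 × 39.3313 = $7366.42.

$7366.42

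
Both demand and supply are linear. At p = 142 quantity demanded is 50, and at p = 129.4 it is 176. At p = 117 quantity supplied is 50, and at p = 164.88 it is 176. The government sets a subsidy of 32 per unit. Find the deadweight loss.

Demand slope = (129.4 − 142)/(176 − 50) = −0.1, so p = 147 − 0.1q.
Supply slope = (164.88 − 117)/(176 − 50) = 0.38, so p = 98 + 0.38q.
Competitive equilibrium: 147 − 0.1q = 98 + 0.38q → q* = 102.0833, p* = 136.7917.
The subsidy lowers effective supply by 32: p = 66 + 0.38q.
New quantity: 147 − 0.1q = 66 + 0.38q → q' = 168.75.
Overproduction Δq = 168.75 − 102.0833 = 66.6667; wedge = subsidy = 32.
Deadweight loss = ½ × 66.6667 × 32 = 1066.67.

1066.67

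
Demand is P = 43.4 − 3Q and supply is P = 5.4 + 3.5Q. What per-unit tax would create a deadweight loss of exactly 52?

26

Competitive equilibrium: 43.4 − 3Q = 5.4 + 3.5Q → Q* = 5.8462, P* = 25.8615.
A tax t gives ΔQ = t/6.5 and wedge t, so DWL = t²/13.
t²/13 = 52 → t² = 676 → t = 26.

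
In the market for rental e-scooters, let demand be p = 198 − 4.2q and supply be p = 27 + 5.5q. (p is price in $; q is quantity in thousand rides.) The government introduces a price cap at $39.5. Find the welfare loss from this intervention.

$1143.68 thousand

Competitive equilibrium: 198 − 4.2q = 27 + 5.5q → q* = 17.62887, p* = 123.95876.
At the ceiling p = 39.5, quantity supplied = (39.5 − 27)/5.5 = 2.27273.
Willingness to pay at q' = 2.27273: 198 − 4.2·2.27273 = 188.45453.
Δq = 17.62887 − 2.27273 = 15.35614; wedge = 188.45453 − 39.5 = 148.95453.
DWL = ½ × 15.35614 × 148.95453 = $1143.68 thousand.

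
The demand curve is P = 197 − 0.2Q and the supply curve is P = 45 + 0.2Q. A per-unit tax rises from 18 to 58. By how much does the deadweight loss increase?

Competitive equilibrium: 197 − 0.2Q = 45 + 0.2Q → Q* = 380, P* = 121.
For a per-unit tax t: ΔQ = t/0.4, so DWL = ½·t·(t/0.4) = t²/0.8.
At t = 18: DWL = 405. At t = 58: DWL = 4205.
Increase = 4205 − 405 = 3800.

3800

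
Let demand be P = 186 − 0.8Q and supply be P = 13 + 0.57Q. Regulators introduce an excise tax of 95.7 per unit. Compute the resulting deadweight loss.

3342.51

Competitive equilibrium: 186 − 0.8Q = 13 + 0.57Q → Q* = 126.2774, P* = 84.9781.
With the tax, the buyer price exceeds the seller price by 95.7: (186 − 0.8Q) − (13 + 0.57Q) = 95.7 → Q' = 56.4234.
ΔQ = 126.2774 − 56.4234 = 69.854; the wedge equals the tax, 95.7.
Welfare loss = ½ × 69.854 × 95.7 = 3342.51.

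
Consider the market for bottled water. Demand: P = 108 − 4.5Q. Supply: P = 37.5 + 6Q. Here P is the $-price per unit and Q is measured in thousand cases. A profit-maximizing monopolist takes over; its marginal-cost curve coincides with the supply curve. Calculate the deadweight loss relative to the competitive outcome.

$21.30 thousand

Competitive equilibrium: 108 − 4.5Q = 37.5 + 6Q → Q* = 6.7143, P* = 77.7857.
Marginal revenue: MR = 108 − 9Q. Set MR = MC: 108 − 9Q = 37.5 + 6Q → Q_m = 4.7.
Price P_m = 108 − 4.5·4.7 = 86.85; MC(Q_m) = 37.5 + 6·4.7 = 65.7.
Competitive Q* = 6.7143, so ΔQ = 2.0143; wedge = 86.85 − 65.7 = 21.15.
DWL = ½ × 2.0143 × 21.15 = $21.30 thousand.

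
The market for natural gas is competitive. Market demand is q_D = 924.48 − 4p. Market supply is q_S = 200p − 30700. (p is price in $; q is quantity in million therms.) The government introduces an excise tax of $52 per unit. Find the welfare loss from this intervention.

In inverse form: demand p = 231.12 − 0.25q, supply p = 153.5 + 0.005q.
Competitive equilibrium: 231.12 − 0.25q = 153.5 + 0.005q → q* = 304.3922, p* = 155.022.
With the tax, the buyer price exceeds the seller price by 52: (231.12 − 0.25q) − (153.5 + 0.005q) = 52 → q' = 100.4706.
Δq = 304.3922 − 100.4706 = 203.9216; the wedge equals the tax, 52.
The triangle = ½ × 203.9216 × 52 = $5301.96 million.

$5301.96 million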